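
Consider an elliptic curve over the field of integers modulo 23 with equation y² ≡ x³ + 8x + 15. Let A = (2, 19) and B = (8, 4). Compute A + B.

(2, 19) + (8, 4). λ = (4 - 19)/(8 - 2) ≡ 8/6 mod 23. 6⁻¹ ≡ 4 (mod 23), so λ ≡ 9.
  x = λ² - 2 - 8 = 81 - 10 ≡ 2; y = λ·(2 - 2) - 19 ≡ 4. → (2, 4)

(2, 4)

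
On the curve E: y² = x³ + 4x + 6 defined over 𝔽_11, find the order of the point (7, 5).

2P: tangent at (7, 5): λ = (3·7² + 4)/(2·5) ≡ 8/10. 10⁻¹ ≡ 10 (mod 11) since 10·10 = 100 ≡ 1, so λ ≡ 8·10 ≡ 3.
  x = λ² - 7 - 7 = 9 - 14 ≡ 6; y = λ·(7 - 6) - 5 ≡ 9. → (6, 9)
3P: (6, 9) + (7, 5). λ = (5 - 9)/(7 - 6) ≡ 7/1 mod 11. 1⁻¹ ≡ 1 (mod 11) since 1·1 = 1 ≡ 1, so λ ≡ 7.
  x = λ² - 6 - 7 = 49 - 13 ≡ 3; y = λ·(6 - 3) - 9 ≡ 1. → (3, 1)
4P: (3, 1) + (7, 5). λ = (5 - 1)/(7 - 3) ≡ 4/4 mod 11. 4⁻¹ ≡ 3 (mod 11), so λ ≡ 1.
  x = λ² - 3 - 7 = 1 - 10 ≡ 2; y = λ·(3 - 2) - 1 ≡ 0. → (2, 0)
5P: (2, 0) + (7, 5). λ = (5 - 0)/(7 - 2) ≡ 5/5 mod 11. 5⁻¹ ≡ 9 (mod 11), so λ ≡ 1.
  x = λ² - 2 - 7 = 1 - 9 ≡ 3; y = λ·(2 - 3) - 0 ≡ 10. → (3, 10)
6P: (3, 10) + (7, 5). λ = (5 - 10)/(7 - 3) ≡ 6/4 mod 11. 4⁻¹ ≡ 3 (mod 11), so λ ≡ 7.
  x = λ² - 3 - 7 = 49 - 10 ≡ 6; y = λ·(3 - 6) - 10 ≡ 2. → (6, 2)
7P: (6, 2) + (7, 5). λ = (5 - 2)/(7 - 6) ≡ 3/1 mod 11. 1⁻¹ ≡ 1 (mod 11), so λ ≡ 3.
  x = λ² - 6 - 7 = 9 - 13 ≡ 7; y = λ·(6 - 7) - 2 ≡ 6. → (7, 6)
8P: (7, 6) + (7, 5): same x and y₁ ≡ -y₂, so the sum is the point at infinity.
8P = the point at infinity, so the order is 8.

8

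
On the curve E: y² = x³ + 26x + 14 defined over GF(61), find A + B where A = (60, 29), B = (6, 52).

(60, 29) + (6, 52). λ = (52 - 29)/(6 - 60) ≡ 23/7 mod 61. 7⁻¹ ≡ 35 (mod 61) since 7·35 = 245 ≡ 1, so λ ≡ 12.
  x = λ² - 60 - 6 = 144 - 66 ≡ 17; y = λ·(60 - 17) - 29 ≡ 60. → (17, 60)

(17, 60)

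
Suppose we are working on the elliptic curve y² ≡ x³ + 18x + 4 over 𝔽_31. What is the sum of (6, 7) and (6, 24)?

O

The two points share x = 6 and their y-coordinates satisfy 7 + 24 ≡ 0 (mod 31), so they are inverses. Their sum is 𝒪.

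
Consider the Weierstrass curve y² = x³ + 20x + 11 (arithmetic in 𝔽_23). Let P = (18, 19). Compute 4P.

(2, 6)

Double-and-add on 4 = (100)₂. Start with P = (18, 19) for the leading 1-bit.
double: tangent at (18, 19): λ = (3·18² + 20)/(2·19) ≡ 3/15. 15⁻¹ ≡ 20 (mod 23), so λ ≡ 3·20 ≡ 14.
  x = λ² - 18 - 18 = 196 - 36 ≡ 22; y = λ·(18 - 22) - 19 ≡ 17. → (22, 17)
double: tangent at (22, 17): λ = (3·22² + 20)/(2·17) ≡ 0/11. 11⁻¹ ≡ 21 (mod 23), so λ ≡ 0·21 ≡ 0.
  x = λ² - 22 - 22 = 0 - 44 ≡ 2; y = λ·(22 - 2) - 17 ≡ 6. → (2, 6)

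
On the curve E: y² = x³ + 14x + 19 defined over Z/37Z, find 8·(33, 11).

Write P = (33, 11).
Double-and-add on 8 = (1000)₂. Start with P = (33, 11) for the leading 1-bit.
double: tangent at (33, 11): λ = (3·33² + 14)/(2·11) ≡ 25/22. 22⁻¹ ≡ 32 (mod 37), so λ ≡ 25·32 ≡ 23.
  x = λ² - 33 - 33 = 529 - 66 ≡ 19; y = λ·(33 - 19) - 11 ≡ 15. → (19, 15)
double: tangent at (19, 15): λ = (3·19² + 14)/(2·15) ≡ 24/30. 30⁻¹ ≡ 21 (mod 37), so λ ≡ 24·21 ≡ 23.
  x = λ² - 19 - 19 = 529 - 38 ≡ 10; y = λ·(19 - 10) - 15 ≡ 7. → (10, 7)
double: tangent at (10, 7): λ = (3·10² + 14)/(2·7) ≡ 18/14. 14⁻¹ ≡ 8 (mod 37), so λ ≡ 18·8 ≡ 33.
  x = λ² - 10 - 10 = 1089 - 20 ≡ 33; y = λ·(10 - 33) - 7 ≡ 11. → (33, 11)

(33, 11)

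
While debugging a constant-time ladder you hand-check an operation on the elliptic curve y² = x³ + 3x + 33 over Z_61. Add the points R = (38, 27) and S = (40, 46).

(38, 27) + (40, 46). λ = (46 - 27)/(40 - 38) ≡ 19/2 mod 61. 2⁻¹ ≡ 31 (mod 61), so λ ≡ 40.
  x = λ² - 38 - 40 = 1600 - 78 ≡ 58; y = λ·(38 - 58) - 27 ≡ 27. → (58, 27)

(58, 27)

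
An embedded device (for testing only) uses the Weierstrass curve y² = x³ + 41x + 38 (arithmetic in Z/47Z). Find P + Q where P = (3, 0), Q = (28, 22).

(3, 0) + (28, 22). λ = (22 - 0)/(28 - 3) ≡ 22/25 mod 47. 25⁻¹ ≡ 32 (mod 47), so λ ≡ 46.
  x = λ² - 3 - 28 = 2116 - 31 ≡ 17; y = λ·(3 - 17) - 0 ≡ 14. → (17, 14)

(17, 14)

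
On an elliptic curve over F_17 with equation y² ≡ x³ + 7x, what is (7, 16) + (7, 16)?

(16, 14)

tangent at (7, 16): λ = (3·7² + 7)/(2·16) ≡ 1/15. 15⁻¹ ≡ 8 (mod 17), so λ ≡ 1·8 ≡ 8.
  x = λ² - 7 - 7 = 64 - 14 ≡ 16; y = λ·(7 - 16) - 16 ≡ 14. → (16, 14)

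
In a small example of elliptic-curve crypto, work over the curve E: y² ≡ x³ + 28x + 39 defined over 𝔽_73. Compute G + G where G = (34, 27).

(62, 15)

tangent at (34, 27): λ = (3·34² + 28)/(2·27) ≡ 65/54. 54⁻¹ ≡ 23 (mod 73), so λ ≡ 65·23 ≡ 35.
  x = λ² - 34 - 34 = 1225 - 68 ≡ 62; y = λ·(34 - 62) - 27 ≡ 15. → (62, 15)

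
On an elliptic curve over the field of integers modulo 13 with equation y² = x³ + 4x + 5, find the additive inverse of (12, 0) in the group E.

(12, 0)

-(12, 0) = (12, -0 mod 13) = (12, 0).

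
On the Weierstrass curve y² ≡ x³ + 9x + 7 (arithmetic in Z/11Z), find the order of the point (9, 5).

2P: tangent at (9, 5): λ = (3·9² + 9)/(2·5) ≡ 10/10. 10⁻¹ ≡ 10 (mod 11), so λ ≡ 10·10 ≡ 1.
  x = λ² - 9 - 9 = 1 - 18 ≡ 5; y = λ·(9 - 5) - 5 ≡ 10. → (5, 10)
3P: (5, 10) + (9, 5). λ = (5 - 10)/(9 - 5) ≡ 6/4 mod 11. 4⁻¹ ≡ 3 (mod 11), so λ ≡ 7.
  x = λ² - 5 - 9 = 49 - 14 ≡ 2; y = λ·(5 - 2) - 10 ≡ 0. → (2, 0)
4P: (2, 0) + (9, 5). λ = (5 - 0)/(9 - 2) ≡ 5/7 mod 11. 7⁻¹ ≡ 8 (mod 11), so λ ≡ 7.
  x = λ² - 2 - 9 = 49 - 11 ≡ 5; y = λ·(2 - 5) - 0 ≡ 1. → (5, 1)
5P: (5, 1) + (9, 5). λ = (5 - 1)/(9 - 5) ≡ 4/4 mod 11. 4⁻¹ ≡ 3 (mod 11) since 4·3 = 12 ≡ 1, so λ ≡ 1.
  x = λ² - 5 - 9 = 1 - 14 ≡ 9; y = λ·(5 - 9) - 1 ≡ 6. → (9, 6)
6P: (9, 6) + (9, 5): same x and y₁ ≡ -y₂, so the sum is ∞.
6P = ∞, so the order is 6.

6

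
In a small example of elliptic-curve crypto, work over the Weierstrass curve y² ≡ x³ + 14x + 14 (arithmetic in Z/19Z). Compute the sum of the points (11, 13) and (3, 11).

(11, 6)

(11, 13) + (3, 11). λ = (11 - 13)/(3 - 11) ≡ 17/11 mod 19. 11⁻¹ ≡ 7 (mod 19) since 11·7 = 77 ≡ 1, so λ ≡ 5.
  x = λ² - 11 - 3 = 25 - 14 ≡ 11; y = λ·(11 - 11) - 13 ≡ 6. → (11, 6)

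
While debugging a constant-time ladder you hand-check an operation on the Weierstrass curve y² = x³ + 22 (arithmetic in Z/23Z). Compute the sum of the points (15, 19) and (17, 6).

(16, 22)

(15, 19) + (17, 6). λ = (6 - 19)/(17 - 15) ≡ 10/2 mod 23. 2⁻¹ ≡ 12 (mod 23), so λ ≡ 5.
  x = λ² - 15 - 17 = 25 - 32 ≡ 16; y = λ·(15 - 16) - 19 ≡ 22. → (16, 22)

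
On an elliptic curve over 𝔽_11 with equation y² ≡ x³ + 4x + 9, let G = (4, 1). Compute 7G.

Repeated addition: build up to 7G.
2G: tangent at (4, 1): λ = (3·4² + 4)/(2·1) ≡ 8/2. 2⁻¹ ≡ 6 (mod 11), so λ ≡ 8·6 ≡ 4.
  x = λ² - 4 - 4 = 16 - 8 ≡ 8; y = λ·(4 - 8) - 1 ≡ 5. → (8, 5)
3G: (8, 5) + (4, 1). λ = (1 - 5)/(4 - 8) ≡ 7/7 mod 11. 7⁻¹ ≡ 8 (mod 11) since 7·8 = 56 ≡ 1, so λ ≡ 1.
  x = λ² - 8 - 4 = 1 - 12 ≡ 0; y = λ·(8 - 0) - 5 ≡ 3. → (0, 3)
4G: (0, 3) + (4, 1). λ = (1 - 3)/(4 - 0) ≡ 9/4 mod 11. 4⁻¹ ≡ 3 (mod 11), so λ ≡ 5.
  x = λ² - 0 - 4 = 25 - 4 ≡ 10; y = λ·(0 - 10) - 3 ≡ 2. → (10, 2)
5G: (10, 2) + (4, 1). λ = (1 - 2)/(4 - 10) ≡ 10/5 mod 11. 5⁻¹ ≡ 9 (mod 11), so λ ≡ 2.
  x = λ² - 10 - 4 = 4 - 14 ≡ 1; y = λ·(10 - 1) - 2 ≡ 5. → (1, 5)
6G: (1, 5) + (4, 1). λ = (1 - 5)/(4 - 1) ≡ 7/3 mod 11. 3⁻¹ ≡ 4 (mod 11), so λ ≡ 6.
  x = λ² - 1 - 4 = 36 - 5 ≡ 9; y = λ·(1 - 9) - 5 ≡ 2. → (9, 2)
7G: (9, 2) + (4, 1). λ = (1 - 2)/(4 - 9) ≡ 10/6 mod 11. 6⁻¹ ≡ 2 (mod 11) since 6·2 = 12 ≡ 1, so λ ≡ 9.
  x = λ² - 9 - 4 = 81 - 13 ≡ 2; y = λ·(9 - 2) - 2 ≡ 6. → (2, 6)

(2, 6)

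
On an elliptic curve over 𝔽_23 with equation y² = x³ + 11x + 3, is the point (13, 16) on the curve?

no

y² = 16² ≡ 3; x³ + 11x + 3 = 2343 ≡ 20 (mod 23). 3 ≠ 20.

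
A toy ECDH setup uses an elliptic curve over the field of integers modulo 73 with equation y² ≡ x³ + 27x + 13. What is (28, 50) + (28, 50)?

tangent at (28, 50): λ = (3·28² + 27)/(2·50) ≡ 43/27. 27⁻¹ ≡ 46 (mod 73) since 27·46 = 1242 ≡ 1, so λ ≡ 43·46 ≡ 7.
  x = λ² - 28 - 28 = 49 - 56 ≡ 66; y = λ·(28 - 66) - 50 ≡ 49. → (66, 49)

(66, 49)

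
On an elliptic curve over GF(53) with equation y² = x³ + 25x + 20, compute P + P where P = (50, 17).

tangent at (50, 17): λ = (3·50² + 25)/(2·17) ≡ 52/34. 34⁻¹ ≡ 39 (mod 53) since 34·39 = 1326 ≡ 1, so λ ≡ 52·39 ≡ 14.
  x = λ² - 50 - 50 = 196 - 100 ≡ 43; y = λ·(50 - 43) - 17 ≡ 28. → (43, 28)

(43, 28)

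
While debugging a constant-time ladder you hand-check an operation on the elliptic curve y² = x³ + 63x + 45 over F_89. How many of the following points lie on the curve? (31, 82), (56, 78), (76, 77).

2

(31, 82): 82² ≡ 49, rhs ≡ 16 → off.
(56, 78): 78² ≡ 32, rhs ≡ 32 → on.
(76, 77): 77² ≡ 55, rhs ≡ 55 → on.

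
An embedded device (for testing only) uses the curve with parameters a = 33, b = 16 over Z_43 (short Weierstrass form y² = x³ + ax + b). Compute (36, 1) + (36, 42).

O

The two points share x = 36 and their y-coordinates satisfy 1 + 42 ≡ 0 (mod 43), so they are inverses. Their sum is O.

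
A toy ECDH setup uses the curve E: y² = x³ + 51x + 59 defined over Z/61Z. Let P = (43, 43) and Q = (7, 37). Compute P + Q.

(50, 27)

(43, 43) + (7, 37). λ = (37 - 43)/(7 - 43) ≡ 55/25 mod 61. 25⁻¹ ≡ 22 (mod 61), so λ ≡ 51.
  x = λ² - 43 - 7 = 2601 - 50 ≡ 50; y = λ·(43 - 50) - 43 ≡ 27. → (50, 27)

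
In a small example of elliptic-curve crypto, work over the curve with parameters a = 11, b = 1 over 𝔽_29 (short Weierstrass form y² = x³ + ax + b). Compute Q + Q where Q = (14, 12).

tangent at (14, 12): λ = (3·14² + 11)/(2·12) ≡ 19/24. 24⁻¹ ≡ 23 (mod 29) since 24·23 = 552 ≡ 1, so λ ≡ 19·23 ≡ 2.
  x = λ² - 14 - 14 = 4 - 28 ≡ 5; y = λ·(14 - 5) - 12 ≡ 6. → (5, 6)

(5, 6)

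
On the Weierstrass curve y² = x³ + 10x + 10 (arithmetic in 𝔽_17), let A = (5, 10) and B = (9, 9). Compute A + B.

(5, 10) + (9, 9). λ = (9 - 10)/(9 - 5) ≡ 16/4 mod 17. 4⁻¹ ≡ 13 (mod 17) since 4·13 = 52 ≡ 1, so λ ≡ 4.
  x = λ² - 5 - 9 = 16 - 14 ≡ 2; y = λ·(5 - 2) - 10 ≡ 2. → (2, 2)

(2, 2)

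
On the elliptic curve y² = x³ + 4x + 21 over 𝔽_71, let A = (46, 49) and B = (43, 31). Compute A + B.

(46, 49) + (43, 31). λ = (31 - 49)/(43 - 46) ≡ 53/68 mod 71. 68⁻¹ ≡ 47 (mod 71), so λ ≡ 6.
  x = λ² - 46 - 43 = 36 - 89 ≡ 18; y = λ·(46 - 18) - 49 ≡ 48. → (18, 48)

(18, 48)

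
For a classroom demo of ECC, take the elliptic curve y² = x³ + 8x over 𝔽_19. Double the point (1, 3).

tangent at (1, 3): λ = (3·1² + 8)/(2·3) ≡ 11/6. 6⁻¹ ≡ 16 (mod 19) since 6·16 = 96 ≡ 1, so λ ≡ 11·16 ≡ 5.
  x = λ² - 1 - 1 = 25 - 2 ≡ 4; y = λ·(1 - 4) - 3 ≡ 1. → (4, 1)

(4, 1)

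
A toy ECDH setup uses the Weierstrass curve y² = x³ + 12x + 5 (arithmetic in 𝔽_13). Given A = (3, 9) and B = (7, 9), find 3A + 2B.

First 3A:
Repeated addition: build up to 3A.
2A: tangent at (3, 9): λ = (3·3² + 12)/(2·9) ≡ 0/5. 5⁻¹ ≡ 8 (mod 13) since 5·8 = 40 ≡ 1, so λ ≡ 0·8 ≡ 0.
  x = λ² - 3 - 3 = 0 - 6 ≡ 7; y = λ·(3 - 7) - 9 ≡ 4. → (7, 4)
3A: (7, 4) + (3, 9). λ = (9 - 4)/(3 - 7) ≡ 5/9 mod 13. 9⁻¹ ≡ 3 (mod 13) since 9·3 = 27 ≡ 1, so λ ≡ 2.
  x = λ² - 7 - 3 = 4 - 10 ≡ 7; y = λ·(7 - 7) - 4 ≡ 9. → (7, 9)
3A = (7, 9).
Next 2B:
Repeated addition: build up to 2B.
2B: tangent at (7, 9): λ = (3·7² + 12)/(2·9) ≡ 3/5. 5⁻¹ ≡ 8 (mod 13), so λ ≡ 3·8 ≡ 11.
  x = λ² - 7 - 7 = 121 - 14 ≡ 3; y = λ·(7 - 3) - 9 ≡ 9. → (3, 9)
2B = (3, 9).
Finally 3A + 2B:
(7, 9) + (3, 9). λ = (9 - 9)/(3 - 7) ≡ 0/9 mod 13. 9⁻¹ ≡ 3 (mod 13), so λ ≡ 0.
  x = λ² - 7 - 3 = 0 - 10 ≡ 3; y = λ·(7 - 3) - 9 ≡ 4. → (3, 4)

(3, 4)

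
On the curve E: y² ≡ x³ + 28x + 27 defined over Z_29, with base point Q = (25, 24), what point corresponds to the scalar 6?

Repeated addition: build up to 6Q.
2Q: tangent at (25, 24): λ = (3·25² + 28)/(2·24) ≡ 18/19. 19⁻¹ ≡ 26 (mod 29), so λ ≡ 18·26 ≡ 4.
  x = λ² - 25 - 25 = 16 - 50 ≡ 24; y = λ·(25 - 24) - 24 ≡ 9. → (24, 9)
3Q: (24, 9) + (25, 24). λ = (24 - 9)/(25 - 24) ≡ 15/1 mod 29. 1⁻¹ ≡ 1 (mod 29) since 1·1 = 1 ≡ 1, so λ ≡ 15.
  x = λ² - 24 - 25 = 225 - 49 ≡ 2; y = λ·(24 - 2) - 9 ≡ 2. → (2, 2)
4Q: (2, 2) + (25, 24). λ = (24 - 2)/(25 - 2) ≡ 22/23 mod 29. 23⁻¹ ≡ 24 (mod 29) since 23·24 = 552 ≡ 1, so λ ≡ 6.
  x = λ² - 2 - 25 = 36 - 27 ≡ 9; y = λ·(2 - 9) - 2 ≡ 14. → (9, 14)
5Q: (9, 14) + (25, 24). λ = (24 - 14)/(25 - 9) ≡ 10/16 mod 29. 16⁻¹ ≡ 20 (mod 29) since 16·20 = 320 ≡ 1, so λ ≡ 26.
  x = λ² - 9 - 25 = 676 - 34 ≡ 4; y = λ·(9 - 4) - 14 ≡ 0. → (4, 0)
6Q: (4, 0) + (25, 24). λ = (24 - 0)/(25 - 4) ≡ 24/21 mod 29. 21⁻¹ ≡ 18 (mod 29) since 21·18 = 378 ≡ 1, so λ ≡ 26.
  x = λ² - 4 - 25 = 676 - 29 ≡ 9; y = λ·(4 - 9) - 0 ≡ 15. → (9, 15)

(9, 15)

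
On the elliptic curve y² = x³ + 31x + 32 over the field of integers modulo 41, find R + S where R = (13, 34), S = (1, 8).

(13, 34) + (1, 8). λ = (8 - 34)/(1 - 13) ≡ 15/29 mod 41. 29⁻¹ ≡ 17 (mod 41), so λ ≡ 9.
  x = λ² - 13 - 1 = 81 - 14 ≡ 26; y = λ·(13 - 26) - 34 ≡ 13. → (26, 13)

(26, 13)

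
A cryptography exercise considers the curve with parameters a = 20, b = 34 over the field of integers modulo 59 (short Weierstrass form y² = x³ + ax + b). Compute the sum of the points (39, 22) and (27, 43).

(44, 31)

(39, 22) + (27, 43). λ = (43 - 22)/(27 - 39) ≡ 21/47 mod 59. 47⁻¹ ≡ 54 (mod 59) since 47·54 = 2538 ≡ 1, so λ ≡ 13.
  x = λ² - 39 - 27 = 169 - 66 ≡ 44; y = λ·(39 - 44) - 22 ≡ 31. → (44, 31)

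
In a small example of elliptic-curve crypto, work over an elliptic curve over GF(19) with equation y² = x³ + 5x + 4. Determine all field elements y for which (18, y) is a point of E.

x³ + 5x + 4 = 5926 ≡ 17 (mod 19).
Square roots of 17 mod 19: 6 and 13 (since 6² = 36 ≡ 17).

6, 13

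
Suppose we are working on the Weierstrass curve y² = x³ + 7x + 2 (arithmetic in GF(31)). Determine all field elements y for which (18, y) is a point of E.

x³ + 7x + 2 = 5960 ≡ 8 (mod 31).
Square roots of 8 mod 31: 15 and 16 (since 15² = 225 ≡ 8).

15, 16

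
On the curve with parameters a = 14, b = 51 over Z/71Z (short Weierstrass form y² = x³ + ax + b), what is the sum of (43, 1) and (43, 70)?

O

The two points share x = 43 and their y-coordinates satisfy 1 + 70 ≡ 0 (mod 71), so they are inverses. Their sum is O.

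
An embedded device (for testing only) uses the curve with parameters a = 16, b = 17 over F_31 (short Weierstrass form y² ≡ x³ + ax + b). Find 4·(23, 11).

(7, 21)

Write G = (23, 11).
Double-and-add on 4 = (100)₂. Start with G = (23, 11) for the leading 1-bit.
double: tangent at (23, 11): λ = (3·23² + 16)/(2·11) ≡ 22/22. 22⁻¹ ≡ 24 (mod 31) since 22·24 = 528 ≡ 1, so λ ≡ 22·24 ≡ 1.
  x = λ² - 23 - 23 = 1 - 46 ≡ 17; y = λ·(23 - 17) - 11 ≡ 26. → (17, 26)
double: tangent at (17, 26): λ = (3·17² + 16)/(2·26) ≡ 15/21. 21⁻¹ ≡ 3 (mod 31), so λ ≡ 15·3 ≡ 14.
  x = λ² - 17 - 17 = 196 - 34 ≡ 7; y = λ·(17 - 7) - 26 ≡ 21. → (7, 21)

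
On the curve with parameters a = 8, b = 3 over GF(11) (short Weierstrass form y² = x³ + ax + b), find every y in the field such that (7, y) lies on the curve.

x³ + 8x + 3 = 402 ≡ 6 (mod 11).
6 is a non-residue mod 11; no y exists.

none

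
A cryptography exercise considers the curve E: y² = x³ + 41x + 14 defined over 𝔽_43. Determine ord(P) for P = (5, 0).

2

2P: (5, 0) + (5, 0): same x and y₁ ≡ -y₂, so the sum is O.
2P = O, so the order is 2.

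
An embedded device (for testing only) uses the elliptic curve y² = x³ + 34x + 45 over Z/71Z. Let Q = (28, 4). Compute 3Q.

(35, 27)

Repeated addition: build up to 3Q.
2Q: tangent at (28, 4): λ = (3·28² + 34)/(2·4) ≡ 43/8. 8⁻¹ ≡ 9 (mod 71) since 8·9 = 72 ≡ 1, so λ ≡ 43·9 ≡ 32.
  x = λ² - 28 - 28 = 1024 - 56 ≡ 45; y = λ·(28 - 45) - 4 ≡ 20. → (45, 20)
3Q: (45, 20) + (28, 4). λ = (4 - 20)/(28 - 45) ≡ 55/54 mod 71. 54⁻¹ ≡ 25 (mod 71), so λ ≡ 26.
  x = λ² - 45 - 28 = 676 - 73 ≡ 35; y = λ·(45 - 35) - 20 ≡ 27. → (35, 27)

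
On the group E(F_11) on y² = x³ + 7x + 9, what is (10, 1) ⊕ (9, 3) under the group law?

(7, 4)

(10, 1) + (9, 3). λ = (3 - 1)/(9 - 10) ≡ 2/10 mod 11. 10⁻¹ ≡ 10 (mod 11) since 10·10 = 100 ≡ 1, so λ ≡ 9.
  x = λ² - 10 - 9 = 81 - 19 ≡ 7; y = λ·(10 - 7) - 1 ≡ 4. → (7, 4)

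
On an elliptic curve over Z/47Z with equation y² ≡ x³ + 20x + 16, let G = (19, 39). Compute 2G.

tangent at (19, 39): λ = (3·19² + 20)/(2·39) ≡ 22/31. 31⁻¹ ≡ 44 (mod 47), so λ ≡ 22·44 ≡ 28.
  x = λ² - 19 - 19 = 784 - 38 ≡ 41; y = λ·(19 - 41) - 39 ≡ 3. → (41, 3)

(41, 3)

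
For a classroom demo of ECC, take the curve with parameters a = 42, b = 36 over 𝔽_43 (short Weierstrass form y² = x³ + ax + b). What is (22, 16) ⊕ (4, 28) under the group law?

(27, 16)

(22, 16) + (4, 28). λ = (28 - 16)/(4 - 22) ≡ 12/25 mod 43. 25⁻¹ ≡ 31 (mod 43) since 25·31 = 775 ≡ 1, so λ ≡ 28.
  x = λ² - 22 - 4 = 784 - 26 ≡ 27; y = λ·(22 - 27) - 16 ≡ 16. → (27, 16)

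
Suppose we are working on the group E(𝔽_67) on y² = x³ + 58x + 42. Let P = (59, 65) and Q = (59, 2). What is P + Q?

The two points share x = 59 and their y-coordinates satisfy 65 + 2 ≡ 0 (mod 67), so they are inverses. Their sum is O.

O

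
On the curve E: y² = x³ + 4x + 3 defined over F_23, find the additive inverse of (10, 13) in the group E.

-(10, 13) = (10, -13 mod 23) = (10, 10).

(10, 10)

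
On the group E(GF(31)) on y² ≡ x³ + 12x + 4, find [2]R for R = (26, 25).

(18, 10)

tangent at (26, 25): λ = (3·26² + 12)/(2·25) ≡ 25/19. 19⁻¹ ≡ 18 (mod 31), so λ ≡ 25·18 ≡ 16.
  x = λ² - 26 - 26 = 256 - 52 ≡ 18; y = λ·(26 - 18) - 25 ≡ 10. → (18, 10)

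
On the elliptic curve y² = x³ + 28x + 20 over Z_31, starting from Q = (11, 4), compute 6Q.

Repeated addition: build up to 6Q.
2Q: tangent at (11, 4): λ = (3·11² + 28)/(2·4) ≡ 19/8. 8⁻¹ ≡ 4 (mod 31) since 8·4 = 32 ≡ 1, so λ ≡ 19·4 ≡ 14.
  x = λ² - 11 - 11 = 196 - 22 ≡ 19; y = λ·(11 - 19) - 4 ≡ 8. → (19, 8)
3Q: (19, 8) + (11, 4). λ = (4 - 8)/(11 - 19) ≡ 27/23 mod 31. 23⁻¹ ≡ 27 (mod 31), so λ ≡ 16.
  x = λ² - 19 - 11 = 256 - 30 ≡ 9; y = λ·(19 - 9) - 8 ≡ 28. → (9, 28)
4Q: (9, 28) + (11, 4). λ = (4 - 28)/(11 - 9) ≡ 7/2 mod 31. 2⁻¹ ≡ 16 (mod 31), so λ ≡ 19.
  x = λ² - 9 - 11 = 361 - 20 ≡ 0; y = λ·(9 - 0) - 28 ≡ 19. → (0, 19)
5Q: (0, 19) + (11, 4). λ = (4 - 19)/(11 - 0) ≡ 16/11 mod 31. 11⁻¹ ≡ 17 (mod 31) since 11·17 = 187 ≡ 1, so λ ≡ 24.
  x = λ² - 0 - 11 = 576 - 11 ≡ 7; y = λ·(0 - 7) - 19 ≡ 30. → (7, 30)
6Q: (7, 30) + (11, 4). λ = (4 - 30)/(11 - 7) ≡ 5/4 mod 31. 4⁻¹ ≡ 8 (mod 31), so λ ≡ 9.
  x = λ² - 7 - 11 = 81 - 18 ≡ 1; y = λ·(7 - 1) - 30 ≡ 24. → (1, 24)

(1, 24)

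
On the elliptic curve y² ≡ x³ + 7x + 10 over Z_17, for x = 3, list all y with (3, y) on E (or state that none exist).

x³ + 7x + 10 = 58 ≡ 7 (mod 17).
7 is a non-residue mod 17; no y exists.

none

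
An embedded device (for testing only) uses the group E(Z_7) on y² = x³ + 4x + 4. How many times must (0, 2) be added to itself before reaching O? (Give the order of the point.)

2P: tangent at (0, 2): λ = (3·0² + 4)/(2·2) ≡ 4/4. 4⁻¹ ≡ 2 (mod 7) since 4·2 = 8 ≡ 1, so λ ≡ 4·2 ≡ 1.
  x = λ² - 0 - 0 = 1 - 0 ≡ 1; y = λ·(0 - 1) - 2 ≡ 4. → (1, 4)
3P: (1, 4) + (0, 2). λ = (2 - 4)/(0 - 1) ≡ 5/6 mod 7. 6⁻¹ ≡ 6 (mod 7) since 6·6 = 36 ≡ 1, so λ ≡ 2.
  x = λ² - 1 - 0 = 4 - 1 ≡ 3; y = λ·(1 - 3) - 4 ≡ 6. → (3, 6)
4P: (3, 6) + (0, 2). λ = (2 - 6)/(0 - 3) ≡ 3/4 mod 7. 4⁻¹ ≡ 2 (mod 7) since 4·2 = 8 ≡ 1, so λ ≡ 6.
  x = λ² - 3 - 0 = 36 - 3 ≡ 5; y = λ·(3 - 5) - 6 ≡ 3. → (5, 3)
5P: (5, 3) + (0, 2). λ = (2 - 3)/(0 - 5) ≡ 6/2 mod 7. 2⁻¹ ≡ 4 (mod 7) since 2·4 = 8 ≡ 1, so λ ≡ 3.
  x = λ² - 5 - 0 = 9 - 5 ≡ 4; y = λ·(5 - 4) - 3 ≡ 0. → (4, 0)
6P: (4, 0) + (0, 2). λ = (2 - 0)/(0 - 4) ≡ 2/3 mod 7. 3⁻¹ ≡ 5 (mod 7) since 3·5 = 15 ≡ 1, so λ ≡ 3.
  x = λ² - 4 - 0 = 9 - 4 ≡ 5; y = λ·(4 - 5) - 0 ≡ 4. → (5, 4)
7P: (5, 4) + (0, 2). λ = (2 - 4)/(0 - 5) ≡ 5/2 mod 7. 2⁻¹ ≡ 4 (mod 7), so λ ≡ 6.
  x = λ² - 5 - 0 = 36 - 5 ≡ 3; y = λ·(5 - 3) - 4 ≡ 1. → (3, 1)
8P: (3, 1) + (0, 2). λ = (2 - 1)/(0 - 3) ≡ 1/4 mod 7. 4⁻¹ ≡ 2 (mod 7), so λ ≡ 2.
  x = λ² - 3 - 0 = 4 - 3 ≡ 1; y = λ·(3 - 1) - 1 ≡ 3. → (1, 3)
9P: (1, 3) + (0, 2). λ = (2 - 3)/(0 - 1) ≡ 6/6 mod 7. 6⁻¹ ≡ 6 (mod 7), so λ ≡ 1.
  x = λ² - 1 - 0 = 1 - 1 ≡ 0; y = λ·(1 - 0) - 3 ≡ 5. → (0, 5)
10P: (0, 5) + (0, 2): same x and y₁ ≡ -y₂, so the sum is O.
10P = O, so the order is 10.

10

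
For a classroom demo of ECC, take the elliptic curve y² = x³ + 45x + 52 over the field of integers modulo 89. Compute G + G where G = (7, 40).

tangent at (7, 40): λ = (3·7² + 45)/(2·40) ≡ 14/80. 80⁻¹ ≡ 79 (mod 89) since 80·79 = 6320 ≡ 1, so λ ≡ 14·79 ≡ 38.
  x = λ² - 7 - 7 = 1444 - 14 ≡ 6; y = λ·(7 - 6) - 40 ≡ 87. → (6, 87)

(6, 87)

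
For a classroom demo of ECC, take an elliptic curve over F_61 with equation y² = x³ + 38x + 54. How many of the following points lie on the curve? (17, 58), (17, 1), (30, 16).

2

(17, 58): 58² ≡ 9, rhs ≡ 1 → off.
(17, 1): 1² ≡ 1, rhs ≡ 1 → on.
(30, 16): 16² ≡ 12, rhs ≡ 12 → on.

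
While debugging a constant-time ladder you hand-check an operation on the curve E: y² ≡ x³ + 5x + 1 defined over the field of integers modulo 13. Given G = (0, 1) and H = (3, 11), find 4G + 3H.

First 4G:
Double-and-add on 4 = (100)₂. Start with G = (0, 1) for the leading 1-bit.
double: tangent at (0, 1): λ = (3·0² + 5)/(2·1) ≡ 5/2. 2⁻¹ ≡ 7 (mod 13) since 2·7 = 14 ≡ 1, so λ ≡ 5·7 ≡ 9.
  x = λ² - 0 - 0 = 81 - 0 ≡ 3; y = λ·(0 - 3) - 1 ≡ 11. → (3, 11)
double: tangent at (3, 11): λ = (3·3² + 5)/(2·11) ≡ 6/9. 9⁻¹ ≡ 3 (mod 13), so λ ≡ 6·3 ≡ 5.
  x = λ² - 3 - 3 = 25 - 6 ≡ 6; y = λ·(3 - 6) - 11 ≡ 0. → (6, 0)
4G = (6, 0).
Next 3H:
Repeated addition: build up to 3H.
2H: tangent at (3, 11): λ = (3·3² + 5)/(2·11) ≡ 6/9. 9⁻¹ ≡ 3 (mod 13), so λ ≡ 6·3 ≡ 5.
  x = λ² - 3 - 3 = 25 - 6 ≡ 6; y = λ·(3 - 6) - 11 ≡ 0. → (6, 0)
3H: (6, 0) + (3, 11). λ = (11 - 0)/(3 - 6) ≡ 11/10 mod 13. 10⁻¹ ≡ 4 (mod 13) since 10·4 = 40 ≡ 1, so λ ≡ 5.
  x = λ² - 6 - 3 = 25 - 9 ≡ 3; y = λ·(6 - 3) - 0 ≡ 2. → (3, 2)
3H = (3, 2).
Finally 4G + 3H:
(6, 0) + (3, 2). λ = (2 - 0)/(3 - 6) ≡ 2/10 mod 13. 10⁻¹ ≡ 4 (mod 13) since 10·4 = 40 ≡ 1, so λ ≡ 8.
  x = λ² - 6 - 3 = 64 - 9 ≡ 3; y = λ·(6 - 3) - 0 ≡ 11. → (3, 11)

(3, 11)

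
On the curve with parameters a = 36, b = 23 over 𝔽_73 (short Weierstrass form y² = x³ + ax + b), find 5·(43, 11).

(37, 55)

Write P = (43, 11).
Double-and-add on 5 = (101)₂. Start with P = (43, 11) for the leading 1-bit.
double: tangent at (43, 11): λ = (3·43² + 36)/(2·11) ≡ 35/22. 22⁻¹ ≡ 10 (mod 73), so λ ≡ 35·10 ≡ 58.
  x = λ² - 43 - 43 = 3364 - 86 ≡ 66; y = λ·(43 - 66) - 11 ≡ 42. → (66, 42)
double: tangent at (66, 42): λ = (3·66² + 36)/(2·42) ≡ 37/11. 11⁻¹ ≡ 20 (mod 73), so λ ≡ 37·20 ≡ 10.
  x = λ² - 66 - 66 = 100 - 132 ≡ 41; y = λ·(66 - 41) - 42 ≡ 62. → (41, 62)
add P: (41, 62) + (43, 11). λ = (11 - 62)/(43 - 41) ≡ 22/2 mod 73. 2⁻¹ ≡ 37 (mod 73), so λ ≡ 11.
  x = λ² - 41 - 43 = 121 - 84 ≡ 37; y = λ·(41 - 37) - 62 ≡ 55. → (37, 55)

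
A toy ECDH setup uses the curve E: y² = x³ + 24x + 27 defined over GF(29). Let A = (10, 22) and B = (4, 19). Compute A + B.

(8, 8)

(10, 22) + (4, 19). λ = (19 - 22)/(4 - 10) ≡ 26/23 mod 29. 23⁻¹ ≡ 24 (mod 29) since 23·24 = 552 ≡ 1, so λ ≡ 15.
  x = λ² - 10 - 4 = 225 - 14 ≡ 8; y = λ·(10 - 8) - 22 ≡ 8. → (8, 8)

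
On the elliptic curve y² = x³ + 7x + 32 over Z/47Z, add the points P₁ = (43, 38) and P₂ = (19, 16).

(41, 3)

(43, 38) + (19, 16). λ = (16 - 38)/(19 - 43) ≡ 25/23 mod 47. 23⁻¹ ≡ 45 (mod 47), so λ ≡ 44.
  x = λ² - 43 - 19 = 1936 - 62 ≡ 41; y = λ·(43 - 41) - 38 ≡ 3. → (41, 3)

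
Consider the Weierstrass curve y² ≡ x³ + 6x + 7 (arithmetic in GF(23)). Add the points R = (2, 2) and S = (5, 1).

(11, 1)

(2, 2) + (5, 1). λ = (1 - 2)/(5 - 2) ≡ 22/3 mod 23. 3⁻¹ ≡ 8 (mod 23), so λ ≡ 15.
  x = λ² - 2 - 5 = 225 - 7 ≡ 11; y = λ·(2 - 11) - 2 ≡ 1. → (11, 1)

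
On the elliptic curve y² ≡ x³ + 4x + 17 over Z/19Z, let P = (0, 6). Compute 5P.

(12, 8)

Repeated addition: build up to 5P.
2P: tangent at (0, 6): λ = (3·0² + 4)/(2·6) ≡ 4/12. 12⁻¹ ≡ 8 (mod 19) since 12·8 = 96 ≡ 1, so λ ≡ 4·8 ≡ 13.
  x = λ² - 0 - 0 = 169 - 0 ≡ 17; y = λ·(0 - 17) - 6 ≡ 1. → (17, 1)
3P: (17, 1) + (0, 6). λ = (6 - 1)/(0 - 17) ≡ 5/2 mod 19. 2⁻¹ ≡ 10 (mod 19), so λ ≡ 12.
  x = λ² - 17 - 0 = 144 - 17 ≡ 13; y = λ·(17 - 13) - 1 ≡ 9. → (13, 9)
4P: (13, 9) + (0, 6). λ = (6 - 9)/(0 - 13) ≡ 16/6 mod 19. 6⁻¹ ≡ 16 (mod 19) since 6·16 = 96 ≡ 1, so λ ≡ 9.
  x = λ² - 13 - 0 = 81 - 13 ≡ 11; y = λ·(13 - 11) - 9 ≡ 9. → (11, 9)
5P: (11, 9) + (0, 6). λ = (6 - 9)/(0 - 11) ≡ 16/8 mod 19. 8⁻¹ ≡ 12 (mod 19), so λ ≡ 2.
  x = λ² - 11 - 0 = 4 - 11 ≡ 12; y = λ·(11 - 12) - 9 ≡ 8. → (12, 8)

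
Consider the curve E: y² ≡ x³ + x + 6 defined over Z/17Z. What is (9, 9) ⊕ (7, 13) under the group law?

(9, 9) + (7, 13). λ = (13 - 9)/(7 - 9) ≡ 4/15 mod 17. 15⁻¹ ≡ 8 (mod 17) since 15·8 = 120 ≡ 1, so λ ≡ 15.
  x = λ² - 9 - 7 = 225 - 16 ≡ 5; y = λ·(9 - 5) - 9 ≡ 0. → (5, 0)

(5, 0)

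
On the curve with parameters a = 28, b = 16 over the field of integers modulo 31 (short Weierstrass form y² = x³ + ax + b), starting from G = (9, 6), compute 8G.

Double-and-add on 8 = (1000)₂. Start with G = (9, 6) for the leading 1-bit.
double: tangent at (9, 6): λ = (3·9² + 28)/(2·6) ≡ 23/12. 12⁻¹ ≡ 13 (mod 31), so λ ≡ 23·13 ≡ 20.
  x = λ² - 9 - 9 = 400 - 18 ≡ 10; y = λ·(9 - 10) - 6 ≡ 5. → (10, 5)
double: tangent at (10, 5): λ = (3·10² + 28)/(2·5) ≡ 18/10. 10⁻¹ ≡ 28 (mod 31) since 10·28 = 280 ≡ 1, so λ ≡ 18·28 ≡ 8.
  x = λ² - 10 - 10 = 64 - 20 ≡ 13; y = λ·(10 - 13) - 5 ≡ 2. → (13, 2)
double: tangent at (13, 2): λ = (3·13² + 28)/(2·2) ≡ 8/4. 4⁻¹ ≡ 8 (mod 31), so λ ≡ 8·8 ≡ 2.
  x = λ² - 13 - 13 = 4 - 26 ≡ 9; y = λ·(13 - 9) - 2 ≡ 6. → (9, 6)

(9, 6)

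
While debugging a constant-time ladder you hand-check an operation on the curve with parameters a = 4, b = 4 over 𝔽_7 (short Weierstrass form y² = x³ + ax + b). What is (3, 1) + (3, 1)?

(5, 3)

tangent at (3, 1): λ = (3·3² + 4)/(2·1) ≡ 3/2. 2⁻¹ ≡ 4 (mod 7), so λ ≡ 3·4 ≡ 5.
  x = λ² - 3 - 3 = 25 - 6 ≡ 5; y = λ·(3 - 5) - 1 ≡ 3. → (5, 3)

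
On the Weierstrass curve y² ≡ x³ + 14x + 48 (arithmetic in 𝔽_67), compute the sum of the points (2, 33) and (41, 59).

(2, 33) + (41, 59). λ = (59 - 33)/(41 - 2) ≡ 26/39 mod 67. 39⁻¹ ≡ 55 (mod 67), so λ ≡ 23.
  x = λ² - 2 - 41 = 529 - 43 ≡ 17; y = λ·(2 - 17) - 33 ≡ 24. → (17, 24)

(17, 24)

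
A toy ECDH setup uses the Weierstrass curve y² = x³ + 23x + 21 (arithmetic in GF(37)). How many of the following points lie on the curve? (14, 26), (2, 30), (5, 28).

0

(14, 26): 26² ≡ 10, rhs ≡ 16 → off.
(2, 30): 30² ≡ 12, rhs ≡ 1 → off.
(5, 28): 28² ≡ 7, rhs ≡ 2 → off.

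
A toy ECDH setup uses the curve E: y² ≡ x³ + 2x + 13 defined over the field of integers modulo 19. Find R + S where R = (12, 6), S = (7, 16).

(12, 6) + (7, 16). λ = (16 - 6)/(7 - 12) ≡ 10/14 mod 19. 14⁻¹ ≡ 15 (mod 19), so λ ≡ 17.
  x = λ² - 12 - 7 = 289 - 19 ≡ 4; y = λ·(12 - 4) - 6 ≡ 16. → (4, 16)

(4, 16)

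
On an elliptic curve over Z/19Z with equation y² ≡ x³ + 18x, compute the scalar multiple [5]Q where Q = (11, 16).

(1, 0)

Double-and-add on 5 = (101)₂. Start with Q = (11, 16) for the leading 1-bit.
double: tangent at (11, 16): λ = (3·11² + 18)/(2·16) ≡ 1/13. 13⁻¹ ≡ 3 (mod 19), so λ ≡ 1·3 ≡ 3.
  x = λ² - 11 - 11 = 9 - 22 ≡ 6; y = λ·(11 - 6) - 16 ≡ 18. → (6, 18)
double: tangent at (6, 18): λ = (3·6² + 18)/(2·18) ≡ 12/17. 17⁻¹ ≡ 9 (mod 19) since 17·9 = 153 ≡ 1, so λ ≡ 12·9 ≡ 13.
  x = λ² - 6 - 6 = 169 - 12 ≡ 5; y = λ·(6 - 5) - 18 ≡ 14. → (5, 14)
add Q: (5, 14) + (11, 16). λ = (16 - 14)/(11 - 5) ≡ 2/6 mod 19. 6⁻¹ ≡ 16 (mod 19), so λ ≡ 13.
  x = λ² - 5 - 11 = 169 - 16 ≡ 1; y = λ·(5 - 1) - 14 ≡ 0. → (1, 0)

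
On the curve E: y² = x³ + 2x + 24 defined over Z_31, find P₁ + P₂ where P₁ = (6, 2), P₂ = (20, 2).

(6, 2) + (20, 2). λ = (2 - 2)/(20 - 6) ≡ 0/14 mod 31. 14⁻¹ ≡ 20 (mod 31), so λ ≡ 0.
  x = λ² - 6 - 20 = 0 - 26 ≡ 5; y = λ·(6 - 5) - 2 ≡ 29. → (5, 29)

(5, 29)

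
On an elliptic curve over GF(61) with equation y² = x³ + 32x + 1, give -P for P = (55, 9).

(55, 52)

-(55, 9) = (55, -9 mod 61) = (55, 52).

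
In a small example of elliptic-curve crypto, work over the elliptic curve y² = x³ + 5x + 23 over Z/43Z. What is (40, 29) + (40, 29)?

(31, 16)

tangent at (40, 29): λ = (3·40² + 5)/(2·29) ≡ 32/15. 15⁻¹ ≡ 23 (mod 43) since 15·23 = 345 ≡ 1, so λ ≡ 32·23 ≡ 5.
  x = λ² - 40 - 40 = 25 - 80 ≡ 31; y = λ·(40 - 31) - 29 ≡ 16. → (31, 16)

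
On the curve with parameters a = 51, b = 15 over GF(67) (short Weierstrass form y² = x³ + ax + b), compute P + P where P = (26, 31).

tangent at (26, 31): λ = (3·26² + 51)/(2·31) ≡ 2/62. 62⁻¹ ≡ 40 (mod 67) since 62·40 = 2480 ≡ 1, so λ ≡ 2·40 ≡ 13.
  x = λ² - 26 - 26 = 169 - 52 ≡ 50; y = λ·(26 - 50) - 31 ≡ 59. → (50, 59)

(50, 59)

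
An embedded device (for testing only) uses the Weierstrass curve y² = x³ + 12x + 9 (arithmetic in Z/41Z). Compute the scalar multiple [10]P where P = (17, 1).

O

Double-and-add on 10 = (1010)₂. Start with P = (17, 1) for the leading 1-bit.
double: tangent at (17, 1): λ = (3·17² + 12)/(2·1) ≡ 18/2. 2⁻¹ ≡ 21 (mod 41), so λ ≡ 18·21 ≡ 9.
  x = λ² - 17 - 17 = 81 - 34 ≡ 6; y = λ·(17 - 6) - 1 ≡ 16. → (6, 16)
double: tangent at (6, 16): λ = (3·6² + 12)/(2·16) ≡ 38/32. 32⁻¹ ≡ 9 (mod 41), so λ ≡ 38·9 ≡ 14.
  x = λ² - 6 - 6 = 196 - 12 ≡ 20; y = λ·(6 - 20) - 16 ≡ 34. → (20, 34)
add P: (20, 34) + (17, 1). λ = (1 - 34)/(17 - 20) ≡ 8/38 mod 41. 38⁻¹ ≡ 27 (mod 41), so λ ≡ 11.
  x = λ² - 20 - 17 = 121 - 37 ≡ 2; y = λ·(20 - 2) - 34 ≡ 0. → (2, 0)
double: (2, 0) + (2, 0): same x and y₁ ≡ -y₂, so the sum is O.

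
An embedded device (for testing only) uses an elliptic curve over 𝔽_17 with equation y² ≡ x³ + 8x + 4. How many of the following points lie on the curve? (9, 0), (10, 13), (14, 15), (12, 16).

1

(9, 0): 0² ≡ 0, rhs ≡ 6 → off.
(10, 13): 13² ≡ 16, rhs ≡ 13 → off.
(14, 15): 15² ≡ 4, rhs ≡ 4 → on.
(12, 16): 16² ≡ 1, rhs ≡ 9 → off.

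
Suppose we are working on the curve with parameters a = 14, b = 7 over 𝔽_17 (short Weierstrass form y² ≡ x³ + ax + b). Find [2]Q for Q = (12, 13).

tangent at (12, 13): λ = (3·12² + 14)/(2·13) ≡ 4/9. 9⁻¹ ≡ 2 (mod 17) since 9·2 = 18 ≡ 1, so λ ≡ 4·2 ≡ 8.
  x = λ² - 12 - 12 = 64 - 24 ≡ 6; y = λ·(12 - 6) - 13 ≡ 1. → (6, 1)

(6, 1)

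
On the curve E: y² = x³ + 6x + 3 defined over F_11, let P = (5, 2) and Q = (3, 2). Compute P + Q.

(3, 9)

(5, 2) + (3, 2). λ = (2 - 2)/(3 - 5) ≡ 0/9 mod 11. 9⁻¹ ≡ 5 (mod 11) since 9·5 = 45 ≡ 1, so λ ≡ 0.
  x = λ² - 5 - 3 = 0 - 8 ≡ 3; y = λ·(5 - 3) - 2 ≡ 9. → (3, 9)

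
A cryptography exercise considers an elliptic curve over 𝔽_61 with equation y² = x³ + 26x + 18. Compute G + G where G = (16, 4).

(9, 35)

tangent at (16, 4): λ = (3·16² + 26)/(2·4) ≡ 1/8. 8⁻¹ ≡ 23 (mod 61) since 8·23 = 184 ≡ 1, so λ ≡ 1·23 ≡ 23.
  x = λ² - 16 - 16 = 529 - 32 ≡ 9; y = λ·(16 - 9) - 4 ≡ 35. → (9, 35)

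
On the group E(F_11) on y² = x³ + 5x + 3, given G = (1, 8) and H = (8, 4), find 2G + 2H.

First 2G:
Repeated addition: build up to 2G.
2G: tangent at (1, 8): λ = (3·1² + 5)/(2·8) ≡ 8/5. 5⁻¹ ≡ 9 (mod 11) since 5·9 = 45 ≡ 1, so λ ≡ 8·9 ≡ 6.
  x = λ² - 1 - 1 = 36 - 2 ≡ 1; y = λ·(1 - 1) - 8 ≡ 3. → (1, 3)
2G = (1, 3).
Next 2H:
Repeated addition: build up to 2H.
2H: tangent at (8, 4): λ = (3·8² + 5)/(2·4) ≡ 10/8. 8⁻¹ ≡ 7 (mod 11), so λ ≡ 10·7 ≡ 4.
  x = λ² - 8 - 8 = 16 - 16 ≡ 0; y = λ·(8 - 0) - 4 ≡ 6. → (0, 6)
2H = (0, 6).
Finally 2G + 2H:
(1, 3) + (0, 6). λ = (6 - 3)/(0 - 1) ≡ 3/10 mod 11. 10⁻¹ ≡ 10 (mod 11), so λ ≡ 8.
  x = λ² - 1 - 0 = 64 - 1 ≡ 8; y = λ·(1 - 8) - 3 ≡ 7. → (8, 7)

(8, 7)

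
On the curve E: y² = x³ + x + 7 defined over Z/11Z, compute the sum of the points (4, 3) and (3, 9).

(7, 4)

(4, 3) + (3, 9). λ = (9 - 3)/(3 - 4) ≡ 6/10 mod 11. 10⁻¹ ≡ 10 (mod 11), so λ ≡ 5.
  x = λ² - 4 - 3 = 25 - 7 ≡ 7; y = λ·(4 - 7) - 3 ≡ 4. → (7, 4)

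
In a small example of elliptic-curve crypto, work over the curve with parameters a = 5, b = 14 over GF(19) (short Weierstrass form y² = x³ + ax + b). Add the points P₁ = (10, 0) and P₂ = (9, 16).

(9, 3)

(10, 0) + (9, 16). λ = (16 - 0)/(9 - 10) ≡ 16/18 mod 19. 18⁻¹ ≡ 18 (mod 19) since 18·18 = 324 ≡ 1, so λ ≡ 3.
  x = λ² - 10 - 9 = 9 - 19 ≡ 9; y = λ·(10 - 9) - 0 ≡ 3. → (9, 3)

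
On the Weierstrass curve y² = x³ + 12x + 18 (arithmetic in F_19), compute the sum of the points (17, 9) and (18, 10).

(17, 9) + (18, 10). λ = (10 - 9)/(18 - 17) ≡ 1/1 mod 19. 1⁻¹ ≡ 1 (mod 19), so λ ≡ 1.
  x = λ² - 17 - 18 = 1 - 35 ≡ 4; y = λ·(17 - 4) - 9 ≡ 4. → (4, 4)

(4, 4)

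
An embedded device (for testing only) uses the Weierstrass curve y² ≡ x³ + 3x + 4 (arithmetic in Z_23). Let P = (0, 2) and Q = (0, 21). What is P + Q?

The two points share x = 0 and their y-coordinates satisfy 2 + 21 ≡ 0 (mod 23), so they are inverses. Their sum is the point at infinity.

O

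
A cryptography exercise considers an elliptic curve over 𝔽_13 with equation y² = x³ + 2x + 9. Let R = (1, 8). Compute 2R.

tangent at (1, 8): λ = (3·1² + 2)/(2·8) ≡ 5/3. 3⁻¹ ≡ 9 (mod 13), so λ ≡ 5·9 ≡ 6.
  x = λ² - 1 - 1 = 36 - 2 ≡ 8; y = λ·(1 - 8) - 8 ≡ 2. → (8, 2)

(8, 2)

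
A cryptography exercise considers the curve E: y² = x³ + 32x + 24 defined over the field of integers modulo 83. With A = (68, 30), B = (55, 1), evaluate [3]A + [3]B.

(37, 61)

First 3A:
Repeated addition: build up to 3A.
2A: tangent at (68, 30): λ = (3·68² + 32)/(2·30) ≡ 43/60. 60⁻¹ ≡ 18 (mod 83), so λ ≡ 43·18 ≡ 27.
  x = λ² - 68 - 68 = 729 - 136 ≡ 12; y = λ·(68 - 12) - 30 ≡ 71. → (12, 71)
3A: (12, 71) + (68, 30). λ = (30 - 71)/(68 - 12) ≡ 42/56 mod 83. 56⁻¹ ≡ 43 (mod 83), so λ ≡ 63.
  x = λ² - 12 - 68 = 3969 - 80 ≡ 71; y = λ·(12 - 71) - 71 ≡ 30. → (71, 30)
3A = (71, 30).
Next 3B:
Repeated addition: build up to 3B.
2B: tangent at (55, 1): λ = (3·55² + 32)/(2·1) ≡ 60/2. 2⁻¹ ≡ 42 (mod 83), so λ ≡ 60·42 ≡ 30.
  x = λ² - 55 - 55 = 900 - 110 ≡ 43; y = λ·(55 - 43) - 1 ≡ 27. → (43, 27)
3B: (43, 27) + (55, 1). λ = (1 - 27)/(55 - 43) ≡ 57/12 mod 83. 12⁻¹ ≡ 7 (mod 83) since 12·7 = 84 ≡ 1, so λ ≡ 67.
  x = λ² - 43 - 55 = 4489 - 98 ≡ 75; y = λ·(43 - 75) - 27 ≡ 70. → (75, 70)
3B = (75, 70).
Finally 3A + 3B:
(71, 30) + (75, 70). λ = (70 - 30)/(75 - 71) ≡ 40/4 mod 83. 4⁻¹ ≡ 21 (mod 83) since 4·21 = 84 ≡ 1, so λ ≡ 10.
  x = λ² - 71 - 75 = 100 - 146 ≡ 37; y = λ·(71 - 37) - 30 ≡ 61. → (37, 61)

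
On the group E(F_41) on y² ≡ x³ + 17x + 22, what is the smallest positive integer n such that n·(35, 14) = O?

10

2P: tangent at (35, 14): λ = (3·35² + 17)/(2·14) ≡ 2/28. 28⁻¹ ≡ 22 (mod 41), so λ ≡ 2·22 ≡ 3.
  x = λ² - 35 - 35 = 9 - 70 ≡ 21; y = λ·(35 - 21) - 14 ≡ 28. → (21, 28)
3P: (21, 28) + (35, 14). λ = (14 - 28)/(35 - 21) ≡ 27/14 mod 41. 14⁻¹ ≡ 3 (mod 41), so λ ≡ 40.
  x = λ² - 21 - 35 = 1600 - 56 ≡ 27; y = λ·(21 - 27) - 28 ≡ 19. → (27, 19)
4P: (27, 19) + (35, 14). λ = (14 - 19)/(35 - 27) ≡ 36/8 mod 41. 8⁻¹ ≡ 36 (mod 41), so λ ≡ 25.
  x = λ² - 27 - 35 = 625 - 62 ≡ 30; y = λ·(27 - 30) - 19 ≡ 29. → (30, 29)
5P: (30, 29) + (35, 14). λ = (14 - 29)/(35 - 30) ≡ 26/5 mod 41. 5⁻¹ ≡ 33 (mod 41), so λ ≡ 38.
  x = λ² - 30 - 35 = 1444 - 65 ≡ 26; y = λ·(30 - 26) - 29 ≡ 0. → (26, 0)
6P: (26, 0) + (35, 14). λ = (14 - 0)/(35 - 26) ≡ 14/9 mod 41. 9⁻¹ ≡ 32 (mod 41) since 9·32 = 288 ≡ 1, so λ ≡ 38.
  x = λ² - 26 - 35 = 1444 - 61 ≡ 30; y = λ·(26 - 30) - 0 ≡ 12. → (30, 12)
7P: (30, 12) + (35, 14). λ = (14 - 12)/(35 - 30) ≡ 2/5 mod 41. 5⁻¹ ≡ 33 (mod 41) since 5·33 = 165 ≡ 1, so λ ≡ 25.
  x = λ² - 30 - 35 = 625 - 65 ≡ 27; y = λ·(30 - 27) - 12 ≡ 22. → (27, 22)
8P: (27, 22) + (35, 14). λ = (14 - 22)/(35 - 27) ≡ 33/8 mod 41. 8⁻¹ ≡ 36 (mod 41) since 8·36 = 288 ≡ 1, so λ ≡ 40.
  x = λ² - 27 - 35 = 1600 - 62 ≡ 21; y = λ·(27 - 21) - 22 ≡ 13. → (21, 13)
9P: (21, 13) + (35, 14). λ = (14 - 13)/(35 - 21) ≡ 1/14 mod 41. 14⁻¹ ≡ 3 (mod 41), so λ ≡ 3.
  x = λ² - 21 - 35 = 9 - 56 ≡ 35; y = λ·(21 - 35) - 13 ≡ 27. → (35, 27)
10P: (35, 27) + (35, 14): same x and y₁ ≡ -y₂, so the sum is O.
10P = O, so the order is 10.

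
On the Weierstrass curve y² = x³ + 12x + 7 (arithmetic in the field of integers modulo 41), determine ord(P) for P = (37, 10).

2P: tangent at (37, 10): λ = (3·37² + 12)/(2·10) ≡ 19/20. 20⁻¹ ≡ 39 (mod 41) since 20·39 = 780 ≡ 1, so λ ≡ 19·39 ≡ 3.
  x = λ² - 37 - 37 = 9 - 74 ≡ 17; y = λ·(37 - 17) - 10 ≡ 9. → (17, 9)
3P: (17, 9) + (37, 10). λ = (10 - 9)/(37 - 17) ≡ 1/20 mod 41. 20⁻¹ ≡ 39 (mod 41), so λ ≡ 39.
  x = λ² - 17 - 37 = 1521 - 54 ≡ 32; y = λ·(17 - 32) - 9 ≡ 21. → (32, 21)
4P: (32, 21) + (37, 10). λ = (10 - 21)/(37 - 32) ≡ 30/5 mod 41. 5⁻¹ ≡ 33 (mod 41) since 5·33 = 165 ≡ 1, so λ ≡ 6.
  x = λ² - 32 - 37 = 36 - 69 ≡ 8; y = λ·(32 - 8) - 21 ≡ 0. → (8, 0)
5P: (8, 0) + (37, 10). λ = (10 - 0)/(37 - 8) ≡ 10/29 mod 41. 29⁻¹ ≡ 17 (mod 41), so λ ≡ 6.
  x = λ² - 8 - 37 = 36 - 45 ≡ 32; y = λ·(8 - 32) - 0 ≡ 20. → (32, 20)
6P: (32, 20) + (37, 10). λ = (10 - 20)/(37 - 32) ≡ 31/5 mod 41. 5⁻¹ ≡ 33 (mod 41) since 5·33 = 165 ≡ 1, so λ ≡ 39.
  x = λ² - 32 - 37 = 1521 - 69 ≡ 17; y = λ·(32 - 17) - 20 ≡ 32. → (17, 32)
7P: (17, 32) + (37, 10). λ = (10 - 32)/(37 - 17) ≡ 19/20 mod 41. 20⁻¹ ≡ 39 (mod 41) since 20·39 = 780 ≡ 1, so λ ≡ 3.
  x = λ² - 17 - 37 = 9 - 54 ≡ 37; y = λ·(17 - 37) - 32 ≡ 31. → (37, 31)
8P: (37, 31) + (37, 10): same x and y₁ ≡ -y₂, so the sum is the point at infinity.
8P = the point at infinity, so the order is 8.

8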